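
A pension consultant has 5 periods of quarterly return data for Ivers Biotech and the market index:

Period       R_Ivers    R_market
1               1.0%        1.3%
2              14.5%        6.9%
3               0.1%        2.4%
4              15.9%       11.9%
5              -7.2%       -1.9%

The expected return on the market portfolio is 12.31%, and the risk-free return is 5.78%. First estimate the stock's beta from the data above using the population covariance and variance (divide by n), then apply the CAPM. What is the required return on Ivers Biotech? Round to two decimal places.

Mean R_i = (1.0 + 14.5 + 0.1 + 15.9 − 7.2) / 5 = 4.8600%
Mean R_m = (1.3 + 6.9 + 2.4 + 11.9 − 1.9) / 5 = 4.1200%
Σ(R_i − R̄_i)(R_m − R̄_m) = 204.3640  ⇒  Cov = 204.3640 / 5 = 40.8728
Σ(R_m − R̄_m)² = 115.4080  ⇒  Var(R_m) = 115.4080 / 5 = 23.0816
β = Cov / Var(R_m) = 40.8728 / 23.0816 = 1.7708
MRP = 12.31% − 5.78% = 6.53%
E(R) = R_f + β × MRP = 5.78% + 1.7708 × 6.53% = 17.34%

17.34%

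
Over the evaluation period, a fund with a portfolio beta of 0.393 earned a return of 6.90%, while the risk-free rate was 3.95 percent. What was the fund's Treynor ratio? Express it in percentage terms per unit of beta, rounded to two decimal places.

Treynor = (R_P − R_f) / β_P = (6.90% − 3.95%) / 0.3930 = 2.95% / 0.3930 = 7.51%

7.51%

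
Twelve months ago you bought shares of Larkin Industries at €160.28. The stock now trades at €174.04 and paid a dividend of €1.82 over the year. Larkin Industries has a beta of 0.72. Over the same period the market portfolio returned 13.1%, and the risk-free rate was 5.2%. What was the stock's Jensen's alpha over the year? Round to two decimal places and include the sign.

Realised HPR = (P1 + D1 − P0) / P0 = (174.04 + 1.82 − 160.28) / 160.28 = 15.58 / 160.28 = 9.7205%
MRP = 13.1% − 5.2% = 7.90%
CAPM required = R_f + β·MRP = 5.2% + 0.72 × 7.9% = 10.8880%
α = realised − required = 9.7205% − 10.8880% = -1.17%

-1.17%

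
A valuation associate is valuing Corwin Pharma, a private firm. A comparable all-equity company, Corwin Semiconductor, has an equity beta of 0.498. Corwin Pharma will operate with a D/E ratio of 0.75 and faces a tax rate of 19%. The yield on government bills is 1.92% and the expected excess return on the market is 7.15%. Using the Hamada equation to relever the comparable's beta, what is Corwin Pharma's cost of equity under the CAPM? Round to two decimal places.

7.64%

β_L = β_U × [1 + (1 − t)(D/E)] = 0.498 × [1 + (1 − 0.19) × 0.75]
    = 0.498 × [1 + 0.81 × 0.75] = 0.498 × 1.6075 = 0.8005
E(R) = R_f + β_L × MRP = 1.92% + 0.8005 × 7.15% = 7.64%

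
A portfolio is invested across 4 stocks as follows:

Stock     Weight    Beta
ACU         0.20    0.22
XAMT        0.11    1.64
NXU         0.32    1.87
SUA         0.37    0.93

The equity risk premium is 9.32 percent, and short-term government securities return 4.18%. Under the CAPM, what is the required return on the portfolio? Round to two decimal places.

β_P = Σ w_i β_i = 0.20×0.22 + 0.11×1.64 + 0.32×1.87 + 0.37×0.93 = 1.1669
E(R_P) = R_f + β_P × MRP = 4.18% + 1.1669 × 9.32% = 15.06%

15.06%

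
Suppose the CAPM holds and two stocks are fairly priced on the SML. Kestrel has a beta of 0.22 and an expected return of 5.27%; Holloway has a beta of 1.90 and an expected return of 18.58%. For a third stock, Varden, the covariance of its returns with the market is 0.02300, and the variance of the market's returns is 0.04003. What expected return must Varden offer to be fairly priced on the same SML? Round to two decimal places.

MRP = (18.58% − 5.27%) / (1.90 − 0.22) = 7.9226%
R_f = 5.27% − 0.22 × 7.9226% = 3.5270%
β_Varden = Cov / Var(R_m) = 0.02300 / 0.04003 = 0.5746
E(R_Varden) = R_f + β × MRP = 3.5270% + 0.5746 × 7.9226% = 8.08%

8.08%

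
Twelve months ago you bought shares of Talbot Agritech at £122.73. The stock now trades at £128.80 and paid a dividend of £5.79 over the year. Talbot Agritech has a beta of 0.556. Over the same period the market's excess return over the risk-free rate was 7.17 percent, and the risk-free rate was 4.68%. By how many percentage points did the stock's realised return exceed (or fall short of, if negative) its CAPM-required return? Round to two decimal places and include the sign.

+1.00%

Realised HPR = (P1 + D1 − P0) / P0 = (128.80 + 5.79 − 122.73) / 122.73 = 11.86 / 122.73 = 9.6635%
CAPM required = R_f + β·MRP = 4.68% + 0.556 × 7.17% = 8.66652%
α = realised − required = 9.6635% − 8.66652% = +1.00%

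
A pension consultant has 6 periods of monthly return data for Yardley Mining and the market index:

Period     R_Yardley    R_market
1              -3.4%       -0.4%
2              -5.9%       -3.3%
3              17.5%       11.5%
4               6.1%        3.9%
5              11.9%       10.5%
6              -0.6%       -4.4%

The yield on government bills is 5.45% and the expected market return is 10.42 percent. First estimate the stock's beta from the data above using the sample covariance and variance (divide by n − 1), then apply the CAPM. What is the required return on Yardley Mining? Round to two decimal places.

11.73%

Mean R_i = (-3.4 − 5.9 + 17.5 + 6.1 + 11.9 − 0.6) / 6 = 4.2667%
Mean R_m = (-0.4 − 3.3 + 11.5 + 3.9 + 10.5 − 4.4) / 6 = 2.9667%
Σ(R_i − R̄_i)(R_m − R̄_m) = 297.5133  ⇒  Cov = 297.5133 / 5 = 59.5027
Σ(R_m − R̄_m)² = 235.3133  ⇒  Var(R_m) = 235.3133 / 5 = 47.0627
β = Cov / Var(R_m) = 59.5027 / 47.0627 = 1.2643
MRP = 10.42% − 5.45% = 4.97%
E(R) = R_f + β × MRP = 5.45% + 1.2643 × 4.97% = 11.73%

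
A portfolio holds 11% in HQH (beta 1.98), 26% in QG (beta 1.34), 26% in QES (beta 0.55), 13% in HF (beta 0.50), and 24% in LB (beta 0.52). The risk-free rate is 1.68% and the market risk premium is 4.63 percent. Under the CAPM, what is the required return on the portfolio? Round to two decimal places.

5.84%

β_P = Σ w_i β_i = 0.11×1.98 + 0.26×1.34 + 0.26×0.55 + 0.13×0.50 + 0.24×0.52 = 0.8990
E(R_P) = R_f + β_P × MRP = 1.68% + 0.8990 × 4.63% = 5.84%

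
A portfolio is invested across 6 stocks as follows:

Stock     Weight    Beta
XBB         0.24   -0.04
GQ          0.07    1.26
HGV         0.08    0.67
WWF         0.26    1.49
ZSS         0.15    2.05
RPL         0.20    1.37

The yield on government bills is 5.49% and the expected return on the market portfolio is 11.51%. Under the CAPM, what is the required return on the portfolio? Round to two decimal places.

β_P = Σ w_i β_i = 0.24×-0.04 + 0.07×1.26 + 0.08×0.67 + 0.26×1.49 + 0.15×2.05 + 0.20×1.37 = 1.1011
MRP = 11.51% − 5.49% = 6.02%
E(R_P) = R_f + β_P × MRP = 5.49% + 1.1011 × 6.02% = 12.12%

12.12%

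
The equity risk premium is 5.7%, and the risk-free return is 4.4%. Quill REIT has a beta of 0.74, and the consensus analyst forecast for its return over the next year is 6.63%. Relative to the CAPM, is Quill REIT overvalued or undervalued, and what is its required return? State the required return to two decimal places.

Required return = R_f + β·MRP = 4.4% + 0.74 × 5.7% = 8.62%
Forecast 6.63% < required 8.62% → the stock plots below the SML → overvalued.

Overvalued; required return 8.62%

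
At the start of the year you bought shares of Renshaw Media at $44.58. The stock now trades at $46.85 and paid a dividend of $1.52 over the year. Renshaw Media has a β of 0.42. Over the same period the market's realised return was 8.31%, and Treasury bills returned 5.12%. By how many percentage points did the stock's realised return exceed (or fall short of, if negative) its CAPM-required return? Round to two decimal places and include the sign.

+2.04%

Realised HPR = (P1 + D1 − P0) / P0 = (46.85 + 1.52 − 44.58) / 44.58 = 3.79 / 44.58 = 8.5016%
MRP = 8.31% − 5.12% = 3.19%
CAPM required = R_f + β·MRP = 5.12% + 0.42 × 3.19% = 6.4598%
α = realised − required = 8.5016% − 6.4598% = +2.04%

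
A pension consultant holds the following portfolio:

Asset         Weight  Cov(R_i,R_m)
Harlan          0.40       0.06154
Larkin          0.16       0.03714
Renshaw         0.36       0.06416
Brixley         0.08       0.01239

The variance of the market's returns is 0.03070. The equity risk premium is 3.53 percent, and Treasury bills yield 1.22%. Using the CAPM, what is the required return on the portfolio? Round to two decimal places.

7.50%

β_Harlan = 0.06154 / 0.03070 = 2.0046
β_Larkin = 0.03714 / 0.03070 = 1.2098
β_Renshaw = 0.06416 / 0.03070 = 2.0899
β_Brixley = 0.01239 / 0.03070 = 0.4036
β_P = Σ w_i β_i = 0.40×2.0046 + 0.16×1.2098 + 0.36×2.0899 + 0.08×0.4036 = 1.7801
E(R_P) = R_f + β_P × MRP = 1.22% + 1.7801 × 3.53% = 7.50%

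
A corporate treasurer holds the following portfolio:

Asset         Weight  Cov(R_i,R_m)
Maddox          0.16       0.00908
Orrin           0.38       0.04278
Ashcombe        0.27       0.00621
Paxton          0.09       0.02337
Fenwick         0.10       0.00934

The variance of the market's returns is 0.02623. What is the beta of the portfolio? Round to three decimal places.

β_Maddox = 0.00908 / 0.02623 = 0.3462
β_Orrin = 0.04278 / 0.02623 = 1.6310
β_Ashcombe = 0.00621 / 0.02623 = 0.2368
β_Paxton = 0.02337 / 0.02623 = 0.8910
β_Fenwick = 0.00934 / 0.02623 = 0.3561
β_P = Σ w_i β_i = 0.16×0.3462 + 0.38×1.6310 + 0.27×0.2368 + 0.09×0.8910 + 0.10×0.3561 = 0.8549

0.855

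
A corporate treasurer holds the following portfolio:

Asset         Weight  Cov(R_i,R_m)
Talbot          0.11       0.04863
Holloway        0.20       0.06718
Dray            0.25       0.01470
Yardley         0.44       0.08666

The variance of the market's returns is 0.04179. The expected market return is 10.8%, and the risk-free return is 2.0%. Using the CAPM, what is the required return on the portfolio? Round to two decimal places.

β_Talbot = 0.04863 / 0.04179 = 1.1637
β_Holloway = 0.06718 / 0.04179 = 1.6076
β_Dray = 0.01470 / 0.04179 = 0.3518
β_Yardley = 0.08666 / 0.04179 = 2.0737
β_P = Σ w_i β_i = 0.11×1.1637 + 0.20×1.6076 + 0.25×0.3518 + 0.44×2.0737 = 1.4499
MRP = 10.8% − 2.0% = 8.80%
E(R_P) = R_f + β_P × MRP = 2.0% + 1.4499 × 8.8% = 14.76%

14.76%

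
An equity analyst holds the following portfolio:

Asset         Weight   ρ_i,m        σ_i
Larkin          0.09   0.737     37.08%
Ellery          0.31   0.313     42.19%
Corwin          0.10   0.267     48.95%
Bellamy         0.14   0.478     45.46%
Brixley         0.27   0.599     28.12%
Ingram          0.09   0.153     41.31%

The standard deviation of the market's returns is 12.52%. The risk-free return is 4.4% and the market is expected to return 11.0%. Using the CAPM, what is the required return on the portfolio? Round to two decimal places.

β_Larkin = 0.737 × 37.08% / 12.52% = 2.1827
β_Ellery = 0.313 × 42.19% / 12.52% = 1.0548
β_Corwin = 0.267 × 48.95% / 12.52% = 1.0439
β_Bellamy = 0.478 × 45.46% / 12.52% = 1.7356
β_Brixley = 0.599 × 28.12% / 12.52% = 1.3454
β_Ingram = 0.153 × 41.31% / 12.52% = 0.5048
β_P = Σ w_i β_i = 0.09×2.1827 + 0.31×1.0548 + 0.10×1.0439 + 0.14×1.7356 + 0.27×1.3454 + 0.09×0.5048 = 1.2795
MRP = 11.0% − 4.4% = 6.60%
E(R_P) = R_f + β_P × MRP = 4.4% + 1.2795 × 6.6% = 12.84%

12.84%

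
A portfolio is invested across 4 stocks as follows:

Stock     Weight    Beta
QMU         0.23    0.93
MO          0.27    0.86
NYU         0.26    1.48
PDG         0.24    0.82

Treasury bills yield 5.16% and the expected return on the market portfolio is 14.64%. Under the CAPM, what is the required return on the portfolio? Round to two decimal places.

β_P = Σ w_i β_i = 0.23×0.93 + 0.27×0.86 + 0.26×1.48 + 0.24×0.82 = 1.0277
MRP = 14.64% − 5.16% = 9.48%
E(R_P) = R_f + β_P × MRP = 5.16% + 1.0277 × 9.48% = 14.90%

14.90%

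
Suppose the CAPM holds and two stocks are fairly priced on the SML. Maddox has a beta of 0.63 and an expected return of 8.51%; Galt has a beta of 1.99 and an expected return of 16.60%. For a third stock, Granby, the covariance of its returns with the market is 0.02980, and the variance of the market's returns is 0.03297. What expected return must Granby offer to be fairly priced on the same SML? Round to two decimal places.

10.14%

MRP = (16.60% − 8.51%) / (1.99 − 0.63) = 5.9485%
R_f = 8.51% − 0.63 × 5.9485% = 4.7624%
β_Granby = Cov / Var(R_m) = 0.02980 / 0.03297 = 0.9039
E(R_Granby) = R_f + β × MRP = 4.7624% + 0.9039 × 5.9485% = 10.14%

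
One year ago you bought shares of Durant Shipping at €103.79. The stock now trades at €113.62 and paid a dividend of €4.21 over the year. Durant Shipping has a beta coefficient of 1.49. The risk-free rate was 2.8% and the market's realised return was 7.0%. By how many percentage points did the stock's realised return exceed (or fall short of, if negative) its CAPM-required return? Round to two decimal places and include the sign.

Realised HPR = (P1 + D1 − P0) / P0 = (113.62 + 4.21 − 103.79) / 103.79 = 14.04 / 103.79 = 13.5273%
MRP = 7.0% − 2.8% = 4.20%
CAPM required = R_f + β·MRP = 2.8% + 1.49 × 4.2% = 9.0580%
α = realised − required = 13.5273% − 9.0580% = +4.47%

+4.47%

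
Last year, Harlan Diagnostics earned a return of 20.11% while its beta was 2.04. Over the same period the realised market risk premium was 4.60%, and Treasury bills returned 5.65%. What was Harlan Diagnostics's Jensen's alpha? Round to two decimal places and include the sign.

+5.08%

CAPM benchmark = R_f + β(R_m − R_f) = 5.65% + 2.04 × 4.60% = 15.0340%
α = actual − benchmark = 20.11% − 15.0340% = +5.08%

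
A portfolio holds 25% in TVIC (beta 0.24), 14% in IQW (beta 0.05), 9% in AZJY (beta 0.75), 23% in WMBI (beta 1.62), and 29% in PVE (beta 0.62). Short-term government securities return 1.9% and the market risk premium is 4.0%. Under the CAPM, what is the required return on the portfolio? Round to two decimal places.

β_P = Σ w_i β_i = 0.25×0.24 + 0.14×0.05 + 0.09×0.75 + 0.23×1.62 + 0.29×0.62 = 0.6869
E(R_P) = R_f + β_P × MRP = 1.9% + 0.6869 × 4.0% = 4.65%

4.65%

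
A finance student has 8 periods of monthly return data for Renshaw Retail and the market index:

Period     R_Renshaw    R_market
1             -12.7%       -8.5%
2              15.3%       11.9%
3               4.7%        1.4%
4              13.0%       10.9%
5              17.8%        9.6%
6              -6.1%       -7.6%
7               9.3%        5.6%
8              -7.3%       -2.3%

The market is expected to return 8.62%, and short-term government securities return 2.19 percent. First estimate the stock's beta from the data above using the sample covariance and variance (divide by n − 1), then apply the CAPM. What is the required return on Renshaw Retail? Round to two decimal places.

10.95%

Mean R_i = (-12.7 + 15.3 + 4.7 + 13.0 + 17.8 − 6.1 + 9.3 − 7.3) / 8 = 4.2500%
Mean R_m = (-8.5 + 11.9 + 1.4 + 10.9 + 9.6 − 7.6 + 5.6 − 2.3) / 8 = 2.6250%
Σ(R_i − R̄_i)(R_m − R̄_m) = 635.1600  ⇒  Cov = 635.1600 / 7 = 90.7371
Σ(R_m − R̄_m)² = 466.0750  ⇒  Var(R_m) = 466.0750 / 7 = 66.5821
β = Cov / Var(R_m) = 90.7371 / 66.5821 = 1.3628
MRP = 8.62% − 2.19% = 6.43%
E(R) = R_f + β × MRP = 2.19% + 1.3628 × 6.43% = 10.95%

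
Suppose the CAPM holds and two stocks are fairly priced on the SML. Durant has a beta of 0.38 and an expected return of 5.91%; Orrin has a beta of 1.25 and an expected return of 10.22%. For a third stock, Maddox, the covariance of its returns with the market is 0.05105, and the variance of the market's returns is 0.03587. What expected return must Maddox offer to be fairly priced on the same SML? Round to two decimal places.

MRP = (10.22% − 5.91%) / (1.25 − 0.38) = 4.9540%
R_f = 5.91% − 0.38 × 4.9540% = 4.0275%
β_Maddox = Cov / Var(R_m) = 0.05105 / 0.03587 = 1.4232
E(R_Maddox) = R_f + β × MRP = 4.0275% + 1.4232 × 4.9540% = 11.08%

11.08%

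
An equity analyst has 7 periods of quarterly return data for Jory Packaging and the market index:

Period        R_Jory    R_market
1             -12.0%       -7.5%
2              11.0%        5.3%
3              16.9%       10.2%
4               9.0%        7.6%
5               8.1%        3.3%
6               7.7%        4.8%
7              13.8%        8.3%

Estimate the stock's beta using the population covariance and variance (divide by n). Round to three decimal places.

1.570

Mean R_i = (-12.0 + 11.0 + 16.9 + 9.0 + 8.1 + 7.7 + 13.8) / 7 = 7.7857%
Mean R_m = (-7.5 + 5.3 + 10.2 + 7.6 + 3.3 + 4.8 + 8.3) / 7 = 4.5714%
Σ(R_i − R̄_i)(R_m − R̄_m) = 318.1671  ⇒  Cov = 318.1671 / 7 = 45.4524
Σ(R_m − R̄_m)² = 202.6743  ⇒  Var(R_m) = 202.6743 / 7 = 28.9535
β = Cov / Var(R_m) = 45.4524 / 28.9535 = 1.5698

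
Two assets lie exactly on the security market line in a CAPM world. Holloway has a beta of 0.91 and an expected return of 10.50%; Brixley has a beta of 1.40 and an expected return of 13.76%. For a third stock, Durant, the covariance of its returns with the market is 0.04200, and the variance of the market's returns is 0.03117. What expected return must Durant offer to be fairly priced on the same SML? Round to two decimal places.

13.41%

MRP = (13.76% − 10.50%) / (1.40 − 0.91) = 6.6531%
R_f = 10.50% − 0.91 × 6.6531% = 4.4457%
β_Durant = Cov / Var(R_m) = 0.04200 / 0.03117 = 1.3474
E(R_Durant) = R_f + β × MRP = 4.4457% + 1.3474 × 6.6531% = 13.41%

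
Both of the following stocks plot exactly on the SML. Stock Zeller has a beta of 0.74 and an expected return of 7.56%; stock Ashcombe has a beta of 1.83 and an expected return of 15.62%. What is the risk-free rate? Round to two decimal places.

2.09%

Both satisfy E(R) = R_f + β·MRP, so the slope of the SML is
MRP = (15.62% − 7.56%) / (1.83 − 0.74) = 8.06% / 1.09 = 7.3945%
R_f = E(R_Zeller) − β_Zeller·MRP = 7.56% − 0.74 × 7.3945% = 2.0881%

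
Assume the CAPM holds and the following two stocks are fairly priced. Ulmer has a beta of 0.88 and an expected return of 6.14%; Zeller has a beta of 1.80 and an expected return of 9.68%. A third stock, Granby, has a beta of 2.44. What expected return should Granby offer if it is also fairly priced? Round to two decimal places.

MRP (SML slope) = (9.68% − 6.14%) / (1.80 − 0.88) = 3.54% / 0.92 = 3.8478%
R_f (intercept) = 6.14% − 0.88 × 3.8478% = 2.7539%
E(R_Granby) = R_f + β × MRP = 2.7539% + 2.44 × 3.8478% = 12.14%

12.14%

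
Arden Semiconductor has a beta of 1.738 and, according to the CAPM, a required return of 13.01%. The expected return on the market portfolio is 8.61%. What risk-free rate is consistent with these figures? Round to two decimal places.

2.65%

E(R) = R_f + β(E(R_m) − R_f) = R_f(1 − β) + β·E(R_m)
13.01% = R_f × (1 − 1.738) + 1.738 × 8.61%
13.01% = R_f × -0.738 + 14.96418%
R_f = (13.01% − 14.96418%) / -0.738 = 2.65%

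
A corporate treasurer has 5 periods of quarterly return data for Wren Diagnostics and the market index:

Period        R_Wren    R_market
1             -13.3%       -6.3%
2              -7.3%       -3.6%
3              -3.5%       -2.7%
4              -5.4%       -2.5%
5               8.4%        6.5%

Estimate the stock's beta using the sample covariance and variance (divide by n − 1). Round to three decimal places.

1.616

Mean R_i = (-13.3 − 7.3 − 3.5 − 5.4 + 8.4) / 5 = -4.2200%
Mean R_m = (-6.3 − 3.6 − 2.7 − 2.5 + 6.5) / 5 = -1.7200%
Σ(R_i − R̄_i)(R_m − R̄_m) = 151.3280  ⇒  Cov = 151.3280 / 4 = 37.8320
Σ(R_m − R̄_m)² = 93.6480  ⇒  Var(R_m) = 93.6480 / 4 = 23.4120
β = Cov / Var(R_m) = 37.8320 / 23.4120 = 1.6159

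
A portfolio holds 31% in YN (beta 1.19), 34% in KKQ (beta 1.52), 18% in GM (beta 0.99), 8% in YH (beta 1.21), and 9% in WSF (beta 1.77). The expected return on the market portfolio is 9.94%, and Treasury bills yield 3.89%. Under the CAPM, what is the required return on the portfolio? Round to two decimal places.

11.88%

β_P = Σ w_i β_i = 0.31×1.19 + 0.34×1.52 + 0.18×0.99 + 0.08×1.21 + 0.09×1.77 = 1.3200
MRP = 9.94% − 3.89% = 6.05%
E(R_P) = R_f + β_P × MRP = 3.89% + 1.3200 × 6.05% = 11.88%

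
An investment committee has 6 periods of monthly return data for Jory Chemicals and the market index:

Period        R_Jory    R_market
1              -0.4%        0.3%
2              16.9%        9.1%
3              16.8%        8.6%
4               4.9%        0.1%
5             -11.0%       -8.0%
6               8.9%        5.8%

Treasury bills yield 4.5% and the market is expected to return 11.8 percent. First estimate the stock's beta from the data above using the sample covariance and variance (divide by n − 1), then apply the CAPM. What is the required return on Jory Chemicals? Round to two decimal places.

Mean R_i = (-0.4 + 16.9 + 16.8 + 4.9 − 11.0 + 8.9) / 6 = 6.0167%
Mean R_m = (0.3 + 9.1 + 8.6 + 0.1 − 8.0 + 5.8) / 6 = 2.6500%
Σ(R_i − R̄_i)(R_m − R̄_m) = 342.5950  ⇒  Cov = 342.5950 / 5 = 68.5190
Σ(R_m − R̄_m)² = 212.3750  ⇒  Var(R_m) = 212.3750 / 5 = 42.4750
β = Cov / Var(R_m) = 68.5190 / 42.4750 = 1.6132
MRP = 11.8% − 4.5% = 7.30%
E(R) = R_f + β × MRP = 4.5% + 1.6132 × 7.3% = 16.28%

16.28%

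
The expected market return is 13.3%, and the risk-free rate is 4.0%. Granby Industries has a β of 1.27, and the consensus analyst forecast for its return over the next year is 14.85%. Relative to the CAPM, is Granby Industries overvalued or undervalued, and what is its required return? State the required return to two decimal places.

MRP = 13.3% − 4.0% = 9.30%
Required return = R_f + β·MRP = 4.0% + 1.27 × 9.3% = 15.81%
Forecast 14.85% < required 15.81% → the stock plots below the SML → overvalued.

Overvalued; required return 15.81%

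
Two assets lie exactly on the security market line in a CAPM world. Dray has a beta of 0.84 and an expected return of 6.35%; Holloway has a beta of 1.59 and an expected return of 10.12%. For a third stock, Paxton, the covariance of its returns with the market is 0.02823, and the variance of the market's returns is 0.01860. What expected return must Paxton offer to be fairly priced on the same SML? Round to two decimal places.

MRP = (10.12% − 6.35%) / (1.59 − 0.84) = 5.0267%
R_f = 6.35% − 0.84 × 5.0267% = 2.1276%
β_Paxton = Cov / Var(R_m) = 0.02823 / 0.01860 = 1.5177
E(R_Paxton) = R_f + β × MRP = 2.1276% + 1.5177 × 5.0267% = 9.76%

9.76%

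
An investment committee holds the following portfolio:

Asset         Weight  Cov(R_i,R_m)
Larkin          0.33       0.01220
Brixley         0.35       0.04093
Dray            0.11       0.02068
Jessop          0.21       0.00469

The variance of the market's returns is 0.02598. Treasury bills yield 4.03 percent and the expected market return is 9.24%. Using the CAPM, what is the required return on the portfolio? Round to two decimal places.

8.36%

β_Larkin = 0.01220 / 0.02598 = 0.4696
β_Brixley = 0.04093 / 0.02598 = 1.5754
β_Dray = 0.02068 / 0.02598 = 0.7960
β_Jessop = 0.00469 / 0.02598 = 0.1805
β_P = Σ w_i β_i = 0.33×0.4696 + 0.35×1.5754 + 0.11×0.7960 + 0.21×0.1805 = 0.8318
MRP = 9.24% − 4.03% = 5.21%
E(R_P) = R_f + β_P × MRP = 4.03% + 0.8318 × 5.21% = 8.36%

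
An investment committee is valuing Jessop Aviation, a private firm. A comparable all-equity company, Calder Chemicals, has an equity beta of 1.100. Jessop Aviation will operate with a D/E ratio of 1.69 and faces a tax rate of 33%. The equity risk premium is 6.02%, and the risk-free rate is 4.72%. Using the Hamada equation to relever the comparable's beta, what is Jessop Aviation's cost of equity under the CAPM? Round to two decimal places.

18.84%

β_L = β_U × [1 + (1 − t)(D/E)] = 1.100 × [1 + (1 − 0.33) × 1.69]
    = 1.100 × [1 + 0.67 × 1.69] = 1.100 × 2.1323 = 2.3455
E(R) = R_f + β_L × MRP = 4.72% + 2.3455 × 6.02% = 18.84%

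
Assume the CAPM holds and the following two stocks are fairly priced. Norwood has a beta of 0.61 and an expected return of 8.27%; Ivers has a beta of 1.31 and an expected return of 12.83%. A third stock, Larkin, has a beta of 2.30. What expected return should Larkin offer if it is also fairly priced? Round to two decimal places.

19.28%

MRP (SML slope) = (12.83% − 8.27%) / (1.31 − 0.61) = 4.56% / 0.70 = 6.5143%
R_f (intercept) = 8.27% − 0.61 × 6.5143% = 4.2963%
E(R_Larkin) = R_f + β × MRP = 4.2963% + 2.30 × 6.5143% = 19.28%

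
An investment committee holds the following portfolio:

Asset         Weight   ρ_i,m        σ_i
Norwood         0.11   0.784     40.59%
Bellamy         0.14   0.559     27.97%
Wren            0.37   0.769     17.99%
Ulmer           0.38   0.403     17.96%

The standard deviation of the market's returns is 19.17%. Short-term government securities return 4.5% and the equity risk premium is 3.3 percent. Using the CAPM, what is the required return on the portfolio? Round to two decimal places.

β_Norwood = 0.784 × 40.59% / 19.17% = 1.6600
β_Bellamy = 0.559 × 27.97% / 19.17% = 0.8156
β_Wren = 0.769 × 17.99% / 19.17% = 0.7217
β_Ulmer = 0.403 × 17.96% / 19.17% = 0.3776
β_P = Σ w_i β_i = 0.11×1.6600 + 0.14×0.8156 + 0.37×0.7217 + 0.38×0.3776 = 0.7073
E(R_P) = R_f + β_P × MRP = 4.5% + 0.7073 × 3.3% = 6.83%

6.83%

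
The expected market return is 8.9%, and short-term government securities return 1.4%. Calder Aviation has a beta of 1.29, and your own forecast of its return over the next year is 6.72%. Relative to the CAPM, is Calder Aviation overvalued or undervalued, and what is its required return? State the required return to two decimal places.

MRP = 8.9% − 1.4% = 7.50%
Required return = R_f + β·MRP = 1.4% + 1.29 × 7.5% = 11.08%
Forecast 6.72% < required 11.08% → the stock plots below the SML → overvalued.

Overvalued; required return 11.08%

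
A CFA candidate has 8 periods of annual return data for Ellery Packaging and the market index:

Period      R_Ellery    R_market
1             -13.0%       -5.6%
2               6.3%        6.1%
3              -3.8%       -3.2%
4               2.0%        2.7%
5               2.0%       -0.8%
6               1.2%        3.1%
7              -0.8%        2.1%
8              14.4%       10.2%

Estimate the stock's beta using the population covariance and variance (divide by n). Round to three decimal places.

1.465

Mean R_i = (-13.0 + 6.3 − 3.8 + 2.0 + 2.0 + 1.2 − 0.8 + 14.4) / 8 = 1.0375%
Mean R_m = (-5.6 + 6.1 − 3.2 + 2.7 − 0.8 + 3.1 + 2.1 + 10.2) / 8 = 1.8250%
Σ(R_i − R̄_i)(R_m − R̄_m) = 260.9625  ⇒  Cov = 260.9625 / 8 = 32.6203
Σ(R_m − R̄_m)² = 178.1550  ⇒  Var(R_m) = 178.1550 / 8 = 22.2694
β = Cov / Var(R_m) = 32.6203 / 22.2694 = 1.4648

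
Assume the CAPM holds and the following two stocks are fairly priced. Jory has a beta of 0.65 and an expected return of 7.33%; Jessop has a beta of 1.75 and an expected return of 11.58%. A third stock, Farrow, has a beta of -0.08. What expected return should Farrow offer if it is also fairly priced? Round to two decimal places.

4.51%

MRP (SML slope) = (11.58% − 7.33%) / (1.75 − 0.65) = 4.25% / 1.10 = 3.8636%
R_f (intercept) = 7.33% − 0.65 × 3.8636% = 4.8187%
E(R_Farrow) = R_f + β × MRP = 4.8187% + -0.08 × 3.8636% = 4.51%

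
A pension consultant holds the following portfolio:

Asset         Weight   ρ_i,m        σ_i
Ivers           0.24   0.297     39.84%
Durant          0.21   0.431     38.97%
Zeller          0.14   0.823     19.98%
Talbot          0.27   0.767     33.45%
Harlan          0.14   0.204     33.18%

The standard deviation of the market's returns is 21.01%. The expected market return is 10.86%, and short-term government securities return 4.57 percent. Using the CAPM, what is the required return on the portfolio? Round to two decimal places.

9.52%

β_Ivers = 0.297 × 39.84% / 21.01% = 0.5632
β_Durant = 0.431 × 38.97% / 21.01% = 0.7994
β_Zeller = 0.823 × 19.98% / 21.01% = 0.7827
β_Talbot = 0.767 × 33.45% / 21.01% = 1.2211
β_Harlan = 0.204 × 33.18% / 21.01% = 0.3222
β_P = Σ w_i β_i = 0.24×0.5632 + 0.21×0.7994 + 0.14×0.7827 + 0.27×1.2211 + 0.14×0.3222 = 0.7874
MRP = 10.86% − 4.57% = 6.29%
E(R_P) = R_f + β_P × MRP = 4.57% + 0.7874 × 6.29% = 9.52%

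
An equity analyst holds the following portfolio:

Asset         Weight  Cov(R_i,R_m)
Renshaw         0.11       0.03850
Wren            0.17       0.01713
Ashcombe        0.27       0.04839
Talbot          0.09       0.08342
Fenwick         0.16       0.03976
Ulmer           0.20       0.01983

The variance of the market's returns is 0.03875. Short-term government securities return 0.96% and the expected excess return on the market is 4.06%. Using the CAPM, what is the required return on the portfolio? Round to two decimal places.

4.95%

β_Renshaw = 0.03850 / 0.03875 = 0.9935
β_Wren = 0.01713 / 0.03875 = 0.4421
β_Ashcombe = 0.04839 / 0.03875 = 1.2488
β_Talbot = 0.08342 / 0.03875 = 2.1528
β_Fenwick = 0.03976 / 0.03875 = 1.0261
β_Ulmer = 0.01983 / 0.03875 = 0.5117
β_P = Σ w_i β_i = 0.11×0.9935 + 0.17×0.4421 + 0.27×1.2488 + 0.09×2.1528 + 0.16×1.0261 + 0.20×0.5117 = 0.9819
E(R_P) = R_f + β_P × MRP = 0.96% + 0.9819 × 4.06% = 4.95%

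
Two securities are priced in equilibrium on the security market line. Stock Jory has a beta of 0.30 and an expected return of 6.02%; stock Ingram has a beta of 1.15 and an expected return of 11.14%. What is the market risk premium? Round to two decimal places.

6.02%

Both satisfy E(R) = R_f + β·MRP, so the slope of the SML is
MRP = (11.14% − 6.02%) / (1.15 − 0.30) = 5.12% / 0.85 = 6.0235%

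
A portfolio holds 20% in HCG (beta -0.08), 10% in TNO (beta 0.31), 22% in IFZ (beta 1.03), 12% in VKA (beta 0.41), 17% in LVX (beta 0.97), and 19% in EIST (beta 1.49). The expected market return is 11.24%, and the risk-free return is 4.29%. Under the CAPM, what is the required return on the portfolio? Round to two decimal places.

9.42%

β_P = Σ w_i β_i = 0.20×-0.08 + 0.10×0.31 + 0.22×1.03 + 0.12×0.41 + 0.17×0.97 + 0.19×1.49 = 0.7388
MRP = 11.24% − 4.29% = 6.95%
E(R_P) = R_f + β_P × MRP = 4.29% + 0.7388 × 6.95% = 9.42%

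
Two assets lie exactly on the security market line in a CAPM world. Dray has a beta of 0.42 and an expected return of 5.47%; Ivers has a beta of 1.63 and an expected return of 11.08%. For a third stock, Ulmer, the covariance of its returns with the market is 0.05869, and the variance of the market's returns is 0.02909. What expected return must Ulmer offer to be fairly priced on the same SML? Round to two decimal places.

MRP = (11.08% − 5.47%) / (1.63 − 0.42) = 4.6364%
R_f = 5.47% − 0.42 × 4.6364% = 3.5227%
β_Ulmer = Cov / Var(R_m) = 0.05869 / 0.02909 = 2.0175
E(R_Ulmer) = R_f + β × MRP = 3.5227% + 2.0175 × 4.6364% = 12.88%

12.88%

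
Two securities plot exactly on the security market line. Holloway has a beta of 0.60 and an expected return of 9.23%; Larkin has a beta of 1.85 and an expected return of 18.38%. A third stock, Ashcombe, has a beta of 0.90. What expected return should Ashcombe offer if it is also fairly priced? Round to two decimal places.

11.43%

MRP (SML slope) = (18.38% − 9.23%) / (1.85 − 0.60) = 9.15% / 1.25 = 7.3200%
R_f (intercept) = 9.23% − 0.60 × 7.3200% = 4.8380%
E(R_Ashcombe) = R_f + β × MRP = 4.8380% + 0.90 × 7.3200% = 11.43%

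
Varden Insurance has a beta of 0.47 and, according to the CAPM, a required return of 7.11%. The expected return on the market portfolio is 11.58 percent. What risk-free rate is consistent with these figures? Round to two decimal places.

3.15%

E(R) = R_f + β(E(R_m) − R_f) = R_f(1 − β) + β·E(R_m)
7.11% = R_f × (1 − 0.47) + 0.47 × 11.58%
7.11% = R_f × 0.53 + 5.4426%
R_f = (7.11% − 5.4426%) / 0.53 = 3.15%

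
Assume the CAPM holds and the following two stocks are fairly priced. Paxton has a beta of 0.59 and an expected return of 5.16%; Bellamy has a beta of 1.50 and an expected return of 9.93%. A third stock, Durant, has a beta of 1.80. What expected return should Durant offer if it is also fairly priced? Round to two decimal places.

11.50%

MRP (SML slope) = (9.93% − 5.16%) / (1.50 − 0.59) = 4.77% / 0.91 = 5.2418%
R_f (intercept) = 5.16% − 0.59 × 5.2418% = 2.0673%
E(R_Durant) = R_f + β × MRP = 2.0673% + 1.80 × 5.2418% = 11.50%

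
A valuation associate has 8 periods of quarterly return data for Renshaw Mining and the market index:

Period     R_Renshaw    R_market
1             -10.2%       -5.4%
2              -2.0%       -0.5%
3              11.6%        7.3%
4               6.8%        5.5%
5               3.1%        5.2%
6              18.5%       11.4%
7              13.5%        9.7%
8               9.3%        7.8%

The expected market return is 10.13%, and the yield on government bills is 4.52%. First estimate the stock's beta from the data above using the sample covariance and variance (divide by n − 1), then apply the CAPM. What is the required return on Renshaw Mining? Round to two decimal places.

13.65%

Mean R_i = (-10.2 − 2.0 + 11.6 + 6.8 + 3.1 + 18.5 + 13.5 + 9.3) / 8 = 6.3250%
Mean R_m = (-5.4 − 0.5 + 7.3 + 5.5 + 5.2 + 11.4 + 9.7 + 7.8) / 8 = 5.1250%
Σ(R_i − R̄_i)(R_m − R̄_m) = 349.3450  ⇒  Cov = 349.3450 / 7 = 49.9064
Σ(R_m − R̄_m)² = 214.7550  ⇒  Var(R_m) = 214.7550 / 7 = 30.6793
β = Cov / Var(R_m) = 49.9064 / 30.6793 = 1.6267
MRP = 10.13% − 4.52% = 5.61%
E(R) = R_f + β × MRP = 4.52% + 1.6267 × 5.61% = 13.65%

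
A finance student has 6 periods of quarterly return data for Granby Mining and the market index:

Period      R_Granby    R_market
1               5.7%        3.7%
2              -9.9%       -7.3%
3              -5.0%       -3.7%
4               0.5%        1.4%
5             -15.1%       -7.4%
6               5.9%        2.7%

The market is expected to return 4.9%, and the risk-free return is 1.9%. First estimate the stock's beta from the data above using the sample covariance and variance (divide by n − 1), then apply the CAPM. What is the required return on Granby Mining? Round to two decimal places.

6.87%

Mean R_i = (5.7 − 9.9 − 5.0 + 0.5 − 15.1 + 5.9) / 6 = -2.9833%
Mean R_m = (3.7 − 7.3 − 3.7 + 1.4 − 7.4 + 2.7) / 6 = -1.7667%
Σ(R_i − R̄_i)(R_m − R̄_m) = 208.6067  ⇒  Cov = 208.6067 / 5 = 41.7213
Σ(R_m − R̄_m)² = 125.9533  ⇒  Var(R_m) = 125.9533 / 5 = 25.1907
β = Cov / Var(R_m) = 41.7213 / 25.1907 = 1.6562
MRP = 4.9% − 1.9% = 3.00%
E(R) = R_f + β × MRP = 1.9% + 1.6562 × 3.0% = 6.87%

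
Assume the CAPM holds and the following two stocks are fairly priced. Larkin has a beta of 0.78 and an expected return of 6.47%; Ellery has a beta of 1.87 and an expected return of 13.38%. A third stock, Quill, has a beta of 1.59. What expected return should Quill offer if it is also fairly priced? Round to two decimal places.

MRP (SML slope) = (13.38% − 6.47%) / (1.87 − 0.78) = 6.91% / 1.09 = 6.3394%
R_f (intercept) = 6.47% − 0.78 × 6.3394% = 1.5253%
E(R_Quill) = R_f + β × MRP = 1.5253% + 1.59 × 6.3394% = 11.60%

11.60%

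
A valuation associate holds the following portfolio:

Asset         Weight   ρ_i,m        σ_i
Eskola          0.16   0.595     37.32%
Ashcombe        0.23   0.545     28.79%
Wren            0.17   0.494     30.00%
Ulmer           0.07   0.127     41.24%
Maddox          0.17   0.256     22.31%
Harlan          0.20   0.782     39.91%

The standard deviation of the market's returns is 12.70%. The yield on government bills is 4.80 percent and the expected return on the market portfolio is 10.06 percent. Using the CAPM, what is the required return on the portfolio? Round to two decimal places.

11.95%

β_Eskola = 0.595 × 37.32% / 12.70% = 1.7485
β_Ashcombe = 0.545 × 28.79% / 12.70% = 1.2355
β_Wren = 0.494 × 30.00% / 12.70% = 1.1669
β_Ulmer = 0.127 × 41.24% / 12.70% = 0.4124
β_Maddox = 0.256 × 22.31% / 12.70% = 0.4497
β_Harlan = 0.782 × 39.91% / 12.70% = 2.4575
β_P = Σ w_i β_i = 0.16×1.7485 + 0.23×1.2355 + 0.17×1.1669 + 0.07×0.4124 + 0.17×0.4497 + 0.20×2.4575 = 1.3591
MRP = 10.06% − 4.80% = 5.26%
E(R_P) = R_f + β_P × MRP = 4.80% + 1.3591 × 5.26% = 11.95%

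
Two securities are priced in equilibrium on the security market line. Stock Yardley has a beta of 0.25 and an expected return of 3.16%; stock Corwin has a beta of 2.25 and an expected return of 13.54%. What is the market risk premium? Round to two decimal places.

Both satisfy E(R) = R_f + β·MRP, so the slope of the SML is
MRP = (13.54% − 3.16%) / (2.25 − 0.25) = 10.38% / 2.00 = 5.1900%

5.19%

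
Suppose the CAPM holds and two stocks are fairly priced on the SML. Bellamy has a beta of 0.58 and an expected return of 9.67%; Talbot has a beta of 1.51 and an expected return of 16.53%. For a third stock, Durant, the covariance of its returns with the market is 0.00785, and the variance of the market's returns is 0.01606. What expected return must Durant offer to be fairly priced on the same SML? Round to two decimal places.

9.00%

MRP = (16.53% − 9.67%) / (1.51 − 0.58) = 7.3763%
R_f = 9.67% − 0.58 × 7.3763% = 5.3917%
β_Durant = Cov / Var(R_m) = 0.00785 / 0.01606 = 0.4888
E(R_Durant) = R_f + β × MRP = 5.3917% + 0.4888 × 7.3763% = 9.00%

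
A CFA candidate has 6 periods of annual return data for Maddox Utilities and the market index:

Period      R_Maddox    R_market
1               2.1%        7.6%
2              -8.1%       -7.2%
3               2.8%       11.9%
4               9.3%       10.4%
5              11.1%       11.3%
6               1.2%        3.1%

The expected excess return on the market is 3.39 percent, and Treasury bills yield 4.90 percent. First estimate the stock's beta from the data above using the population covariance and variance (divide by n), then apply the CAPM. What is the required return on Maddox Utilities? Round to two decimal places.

7.69%

Mean R_i = (2.1 − 8.1 + 2.8 + 9.3 + 11.1 + 1.2) / 6 = 3.0667%
Mean R_m = (7.6 − 7.2 + 11.9 + 10.4 + 11.3 + 3.1) / 6 = 6.1833%
Σ(R_i − R̄_i)(R_m − R̄_m) = 219.6967  ⇒  Cov = 219.6967 / 6 = 36.6161
Σ(R_m − R̄_m)² = 267.2683  ⇒  Var(R_m) = 267.2683 / 6 = 44.5447
β = Cov / Var(R_m) = 36.6161 / 44.5447 = 0.8220
E(R) = R_f + β × MRP = 4.90% + 0.8220 × 3.39% = 7.69%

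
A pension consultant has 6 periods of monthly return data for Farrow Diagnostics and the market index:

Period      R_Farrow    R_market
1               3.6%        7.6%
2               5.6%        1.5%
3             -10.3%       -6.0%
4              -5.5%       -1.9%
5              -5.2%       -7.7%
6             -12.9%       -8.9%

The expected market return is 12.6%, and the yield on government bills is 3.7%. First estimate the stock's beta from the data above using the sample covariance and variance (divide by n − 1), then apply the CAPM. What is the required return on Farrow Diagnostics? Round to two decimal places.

12.64%

Mean R_i = (3.6 + 5.6 − 10.3 − 5.5 − 5.2 − 12.9) / 6 = -4.1167%
Mean R_m = (7.6 + 1.5 − 6.0 − 1.9 − 7.7 − 8.9) / 6 = -2.5667%
Σ(R_i − R̄_i)(R_m − R̄_m) = 199.4633  ⇒  Cov = 199.4633 / 5 = 39.8927
Σ(R_m − R̄_m)² = 198.5933  ⇒  Var(R_m) = 198.5933 / 5 = 39.7187
β = Cov / Var(R_m) = 39.8927 / 39.7187 = 1.0044
MRP = 12.6% − 3.7% = 8.90%
E(R) = R_f + β × MRP = 3.7% + 1.0044 × 8.9% = 12.64%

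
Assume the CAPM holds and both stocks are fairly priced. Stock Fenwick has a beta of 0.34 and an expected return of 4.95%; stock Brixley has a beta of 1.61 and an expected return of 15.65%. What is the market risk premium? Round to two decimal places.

8.43%

Both satisfy E(R) = R_f + β·MRP, so the slope of the SML is
MRP = (15.65% − 4.95%) / (1.61 − 0.34) = 10.70% / 1.27 = 8.4252%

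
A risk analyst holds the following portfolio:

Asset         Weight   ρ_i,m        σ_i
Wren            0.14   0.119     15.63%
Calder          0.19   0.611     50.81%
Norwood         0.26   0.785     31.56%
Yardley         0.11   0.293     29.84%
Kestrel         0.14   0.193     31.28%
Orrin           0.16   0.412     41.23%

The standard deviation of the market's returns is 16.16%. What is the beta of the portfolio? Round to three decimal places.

β_Wren = 0.119 × 15.63% / 16.16% = 0.1151
β_Calder = 0.611 × 50.81% / 16.16% = 1.9211
β_Norwood = 0.785 × 31.56% / 16.16% = 1.5331
β_Yardley = 0.293 × 29.84% / 16.16% = 0.5410
β_Kestrel = 0.193 × 31.28% / 16.16% = 0.3736
β_Orrin = 0.412 × 41.23% / 16.16% = 1.0512
β_P = Σ w_i β_i = 0.14×0.1151 + 0.19×1.9211 + 0.26×1.5331 + 0.11×0.5410 + 0.14×0.3736 + 0.16×1.0512 = 1.0597

1.060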